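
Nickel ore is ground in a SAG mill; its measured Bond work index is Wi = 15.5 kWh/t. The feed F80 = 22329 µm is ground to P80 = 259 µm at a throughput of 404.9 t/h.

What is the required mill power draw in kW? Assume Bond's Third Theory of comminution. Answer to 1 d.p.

W_Bond = 10·Wi·(1/√P₈₀ − 1/√F₈₀)
W = 10·15.5·(1/√259 − 1/√22329) = 10·15.5·(0.055445) = 8.5939 kWh/t
P = W·T = 8.5939·404.9 = 3479.7 kW

P = 3479.7 kW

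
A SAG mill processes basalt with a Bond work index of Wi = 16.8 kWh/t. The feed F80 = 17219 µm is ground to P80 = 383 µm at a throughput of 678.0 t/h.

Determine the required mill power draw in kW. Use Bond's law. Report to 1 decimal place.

P = 4952.2 kW

Bond:  W = 10 Wi (1/√P − 1/√F)
W = 10·16.8·(1/√383 − 1/√17219) = 10·16.8·(0.043477) = 7.3041 kWh/t
P_mill = W·ṁ = 7.3041·678.0 = 4952.2 kW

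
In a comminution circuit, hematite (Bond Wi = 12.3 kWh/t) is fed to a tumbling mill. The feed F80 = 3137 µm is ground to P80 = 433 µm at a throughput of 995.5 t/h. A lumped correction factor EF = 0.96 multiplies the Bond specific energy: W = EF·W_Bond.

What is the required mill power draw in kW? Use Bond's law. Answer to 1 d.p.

P = 3550.3 kW

W_Bond = 10·Wi·(1/√P₈₀ − 1/√F₈₀)
W = 10·12.3·(1/√433 − 1/√3137) = 10·12.3·(0.030203) = 3.7149 kWh/t
Corrected W = EF·W_Bond = 0.96·3.7149 = 3.5663 kWh/t
Power = W × throughput = 3.5663 kWh/t × 995.5 t/h = 3550.3 kW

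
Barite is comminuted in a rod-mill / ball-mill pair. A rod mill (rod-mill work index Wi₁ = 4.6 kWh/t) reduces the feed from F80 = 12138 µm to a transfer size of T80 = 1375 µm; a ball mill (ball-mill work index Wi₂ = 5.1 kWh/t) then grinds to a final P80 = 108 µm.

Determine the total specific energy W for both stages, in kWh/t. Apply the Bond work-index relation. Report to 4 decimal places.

W = 10·Wi·(P80^(-½) − F80^(-½))
Stage 1 (12138→1375 µm, Wi₁=4.6): W₁ = 10·4.6·(0.026968 − 0.009077) = 0.8230 kWh/t
Stage 2 (1375→108 µm, Wi₂=5.1): W₂ = 10·5.1·(0.096225 − 0.026968) = 3.5321 kWh/t
W = W₁ + W₂ = 0.8230 + 3.5321 = 4.3551 kWh/t

W = 4.3551 kWh/t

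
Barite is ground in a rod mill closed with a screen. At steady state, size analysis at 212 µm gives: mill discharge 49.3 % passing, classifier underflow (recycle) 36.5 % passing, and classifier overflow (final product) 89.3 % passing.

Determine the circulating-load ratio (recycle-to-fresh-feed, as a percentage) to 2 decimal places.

Let r = R/F. Size balance at 212 µm:
d + r·d = r·u + o → r(d−u) = o−d
r = (89.3 − 49.3)/(49.3 − 36.5) = 40.0/12.8 = 3.1250
CL = 100·r = 312.50 %

CL = 312.50 %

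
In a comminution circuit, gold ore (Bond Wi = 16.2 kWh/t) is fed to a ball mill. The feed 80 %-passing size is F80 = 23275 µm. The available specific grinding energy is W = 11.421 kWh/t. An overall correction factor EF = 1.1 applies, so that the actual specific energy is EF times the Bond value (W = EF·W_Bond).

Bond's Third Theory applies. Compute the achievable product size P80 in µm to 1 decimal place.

P80 = 200.4 µm

W_Bond = 10·Wi·(1/√P₈₀ − 1/√F₈₀)
W_Bond = W / EF = 11.421 / 1.1 = 10.3827 kWh/t
1/√P80 = 1/√F80 + W_Bond/(10·Wi)
  = 10.3827/(10·16.2) + 1/√23275 = 0.064091 + 0.006555 = 0.070646
P80 = (1/0.070646)² = 14.1552² = 200.37 µm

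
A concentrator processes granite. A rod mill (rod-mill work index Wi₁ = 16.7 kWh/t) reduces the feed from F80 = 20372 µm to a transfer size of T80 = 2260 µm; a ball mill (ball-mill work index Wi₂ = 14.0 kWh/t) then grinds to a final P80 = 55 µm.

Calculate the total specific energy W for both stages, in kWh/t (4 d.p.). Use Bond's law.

W = 18.2755 kWh/t

W = 10·Wi·(P80^(-½) − F80^(-½))
Stage 1 (20372→2260 µm, Wi₁=16.7): W₁ = 10·16.7·(0.021035 − 0.007006) = 2.3428 kWh/t
Stage 2 (2260→55 µm, Wi₂=14.0): W₂ = 10·14.0·(0.134840 − 0.021035) = 15.9327 kWh/t
W = W₁ + W₂ = 2.3428 + 15.9327 = 18.2755 kWh/t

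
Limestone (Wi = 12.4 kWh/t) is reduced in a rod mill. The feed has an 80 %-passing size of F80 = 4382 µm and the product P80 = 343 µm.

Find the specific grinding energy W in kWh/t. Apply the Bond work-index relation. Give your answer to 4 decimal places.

Bond: W = 10·Wi·(1/√P80 − 1/√F80)
1/√343 = 0.053995;  1/√4382 = 0.015106
W = 10·12.4·(0.053995 − 0.015106) = 4.8222 kWh/t

W = 4.8222 kWh/t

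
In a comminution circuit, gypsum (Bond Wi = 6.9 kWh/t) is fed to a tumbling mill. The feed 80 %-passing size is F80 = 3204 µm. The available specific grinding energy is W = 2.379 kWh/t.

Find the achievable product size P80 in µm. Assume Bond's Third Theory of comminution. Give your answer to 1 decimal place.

P80 = 367.8 µm

W = 10 Wi / √P80 − 10 Wi / √F80
⇒ 1/√P80 = W/(10 Wi) + 1/√F80
  = 2.3790/(10·6.9) + 1/√3204 = 0.034478 + 0.017667 = 0.052145
P80 = (1/0.052145)² = 19.1773² = 367.77 µm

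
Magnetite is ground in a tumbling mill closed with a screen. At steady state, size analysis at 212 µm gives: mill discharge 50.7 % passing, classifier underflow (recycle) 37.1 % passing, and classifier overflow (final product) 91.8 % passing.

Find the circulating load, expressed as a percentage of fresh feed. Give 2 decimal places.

Let r = R/F. Size balance at 212 µm:
Fd + Rd = Ru + Fo ⇒ R/F = (o−d)/(d−u)
r = (91.8 − 50.7)/(50.7 − 37.1) = 41.1/13.6 = 3.0221
CL = 100·r = 302.21 %

CL = 302.21 %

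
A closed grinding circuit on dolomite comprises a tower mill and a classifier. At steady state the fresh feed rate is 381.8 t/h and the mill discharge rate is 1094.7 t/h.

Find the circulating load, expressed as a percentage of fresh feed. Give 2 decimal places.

Steady state: M = F + R.
R = M − F = 1094.7 − 381.8 = 712.9 t/h
CL = 100·R/F = 100·712.9/381.8 = 186.72 %

CL = 186.72 %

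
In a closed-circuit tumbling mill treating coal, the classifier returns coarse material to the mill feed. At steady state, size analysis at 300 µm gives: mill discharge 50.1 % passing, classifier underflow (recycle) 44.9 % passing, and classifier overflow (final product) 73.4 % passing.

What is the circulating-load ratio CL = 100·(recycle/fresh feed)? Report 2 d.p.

CL = 448.08 %

Balance %-passing 300 µm (r = R/F):
(1+r)·d = r·u + o ⇒ r = (o−d)/(d−u)
r = (73.4 − 50.1)/(50.1 − 44.9) = 23.3/5.2 = 4.4808
CL = 100·r = 448.08 %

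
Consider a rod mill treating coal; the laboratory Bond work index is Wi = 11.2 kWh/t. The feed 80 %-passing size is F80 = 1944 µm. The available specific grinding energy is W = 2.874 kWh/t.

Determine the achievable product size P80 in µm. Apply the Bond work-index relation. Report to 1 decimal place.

Bond:  W = 10 Wi (1/√P − 1/√F)
P80^(−½) = W/(10 Wi) + F80^(−½)
  = 2.8740/(10·11.2) + 1/√1944 = 0.025661 + 0.022680 = 0.048341
P80 = (1/0.048341)² = 20.6863² = 427.92 µm

P80 = 427.9 µm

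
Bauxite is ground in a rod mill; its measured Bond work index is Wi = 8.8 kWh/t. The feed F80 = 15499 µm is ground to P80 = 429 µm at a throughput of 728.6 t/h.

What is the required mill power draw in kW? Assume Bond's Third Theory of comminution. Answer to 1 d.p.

W = 10 Wi (P80^-0.5 − F80^-0.5)
W = 10·8.8·(1/√429 − 1/√15499) = 10·8.8·(0.040248) = 3.5418 kWh/t
Mill draw = 3.5418 × 728.6 = 2580.6 kW

P = 2580.6 kW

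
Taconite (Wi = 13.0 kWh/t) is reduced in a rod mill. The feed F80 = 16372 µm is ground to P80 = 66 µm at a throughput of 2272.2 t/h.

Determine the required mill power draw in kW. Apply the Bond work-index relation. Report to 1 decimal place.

P = 34051.0 kW

Bond:  W = 10 Wi (1/√P − 1/√F)
W = 10·13.0·(1/√66 − 1/√16372) = 10·13.0·(0.115276) = 14.9859 kWh/t
P_mill = W·ṁ = 14.9859·2272.2 = 34051.0 kW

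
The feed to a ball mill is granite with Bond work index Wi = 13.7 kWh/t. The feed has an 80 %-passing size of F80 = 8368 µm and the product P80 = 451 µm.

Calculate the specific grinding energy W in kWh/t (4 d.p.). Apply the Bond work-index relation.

W = 4.9534 kWh/t

W = 10 Wi (1/√P80 − 1/√F80)  [Bond]
1/√451 = 0.047088;  1/√8368 = 0.010932
W = 10·13.7·(0.047088 − 0.010932) = 4.9534 kWh/t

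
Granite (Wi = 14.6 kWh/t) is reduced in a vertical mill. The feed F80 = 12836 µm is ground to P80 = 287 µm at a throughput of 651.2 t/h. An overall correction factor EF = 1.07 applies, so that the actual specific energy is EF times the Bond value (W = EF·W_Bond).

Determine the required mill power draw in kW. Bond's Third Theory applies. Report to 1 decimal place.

W_Bond = 10·Wi·(1/√P₈₀ − 1/√F₈₀)
W = 10·14.6·(1/√287 − 1/√12836) = 10·14.6·(0.050202) = 7.3294 kWh/t
With EF = 1.07: W = 7.3294·1.07 = 7.8425 kWh/t
Mill draw = 7.8425 × 651.2 = 5107.0 kW

P = 5107.0 kW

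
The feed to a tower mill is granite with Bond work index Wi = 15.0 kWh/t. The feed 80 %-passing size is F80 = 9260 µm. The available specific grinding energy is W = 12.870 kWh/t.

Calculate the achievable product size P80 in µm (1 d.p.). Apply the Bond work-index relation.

W = 10 Wi (P80^-0.5 − F80^-0.5)
1/√P80 = 1/√F80 + W/(10·Wi)
  = 12.8700/(10·15.0) + 1/√9260 = 0.085800 + 0.010392 = 0.096192
P80 = (1/0.096192)² = 10.3959² = 108.07 µm

P80 = 108.1 µm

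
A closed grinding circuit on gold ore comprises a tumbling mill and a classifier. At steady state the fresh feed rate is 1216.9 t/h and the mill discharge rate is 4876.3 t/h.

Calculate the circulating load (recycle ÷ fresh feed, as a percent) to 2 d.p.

CL = 300.71 %

M = F + R at steady state, so:
R = M − F = 4876.3 − 1216.9 = 3659.4 t/h
CL = 100·R/F = 100·3659.4/1216.9 = 300.71 %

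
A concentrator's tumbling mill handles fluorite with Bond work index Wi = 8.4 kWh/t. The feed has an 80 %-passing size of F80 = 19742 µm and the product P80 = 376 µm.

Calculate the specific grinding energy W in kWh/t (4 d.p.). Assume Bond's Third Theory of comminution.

W = 3.7341 kWh/t

W = 10 Wi (1/√P80 − 1/√F80)  [Bond]
1/√376 = 0.051571;  1/√19742 = 0.007117
W = 10·8.4·(0.051571 − 0.007117) = 3.7341 kWh/t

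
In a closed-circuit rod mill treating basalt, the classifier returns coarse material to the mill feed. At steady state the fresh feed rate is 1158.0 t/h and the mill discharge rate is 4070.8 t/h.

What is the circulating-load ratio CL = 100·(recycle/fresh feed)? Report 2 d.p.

Mill node: discharge = fresh + recycle.
R = M − F = 4070.8 − 1158.0 = 2912.8 t/h
CL = 100·R/F = 100·2912.8/1158.0 = 251.54 %

CL = 251.54 %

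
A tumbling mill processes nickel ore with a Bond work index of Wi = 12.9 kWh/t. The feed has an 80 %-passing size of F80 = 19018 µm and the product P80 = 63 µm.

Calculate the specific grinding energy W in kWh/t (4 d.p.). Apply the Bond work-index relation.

W_Bond = 10·Wi·(1/√P₈₀ − 1/√F₈₀)
1/√63 = 0.125988;  1/√19018 = 0.007251
W = 10·12.9·(0.125988 − 0.007251) = 15.3171 kWh/t

W = 15.3171 kWh/t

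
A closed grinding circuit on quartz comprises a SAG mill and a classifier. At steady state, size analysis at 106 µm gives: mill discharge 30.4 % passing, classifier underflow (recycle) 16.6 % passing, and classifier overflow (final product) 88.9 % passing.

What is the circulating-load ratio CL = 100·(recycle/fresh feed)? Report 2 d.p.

CL = 423.91 %

Balance %-passing 106 µm (r = R/F):
(1+r)d = ru + o → r = (o−d)/(d−u)
r = (88.9 − 30.4)/(30.4 − 16.6) = 58.5/13.8 = 4.2391
CL = 100·r = 423.91 %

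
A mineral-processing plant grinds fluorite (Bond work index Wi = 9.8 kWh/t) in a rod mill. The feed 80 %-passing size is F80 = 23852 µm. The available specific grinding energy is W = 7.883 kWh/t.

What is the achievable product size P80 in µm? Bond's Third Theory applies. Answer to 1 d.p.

P80 = 132.4 µm

W = 10·Wi·[P80^(−½) − F80^(−½)]
⇒ 1/√P80 = W/(10 Wi) + 1/√F80
  = 7.8830/(10·9.8) + 1/√23852 = 0.080439 + 0.006475 = 0.086914
P80 = (1/0.086914)² = 11.5057² = 132.38 µm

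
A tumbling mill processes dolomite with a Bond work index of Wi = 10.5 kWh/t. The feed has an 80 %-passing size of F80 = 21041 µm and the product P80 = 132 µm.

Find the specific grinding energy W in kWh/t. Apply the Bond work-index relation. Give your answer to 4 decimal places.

W = 10·Wi·[P80^(−½) − F80^(−½)]
1/√132 = 0.087039;  1/√21041 = 0.006894
W = 10·10.5·(0.087039 − 0.006894) = 8.4152 kWh/t

W = 8.4152 kWh/t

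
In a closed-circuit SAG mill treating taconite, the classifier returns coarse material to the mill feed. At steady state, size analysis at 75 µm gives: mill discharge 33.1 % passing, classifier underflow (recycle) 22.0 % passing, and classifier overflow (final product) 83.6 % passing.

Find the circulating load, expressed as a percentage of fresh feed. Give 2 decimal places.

Two-product formula at 75 µm:
(1+r)·d = r·u + o ⇒ r = (o−d)/(d−u)
r = (83.6 − 33.1)/(33.1 − 22.0) = 50.5/11.1 = 4.5495
CL = 100·r = 454.95 %

CL = 454.95 %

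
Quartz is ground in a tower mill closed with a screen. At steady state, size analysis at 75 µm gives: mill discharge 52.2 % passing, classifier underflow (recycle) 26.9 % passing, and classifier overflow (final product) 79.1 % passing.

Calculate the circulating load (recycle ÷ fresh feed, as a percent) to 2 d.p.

Balance %-passing 75 µm (r = R/F):
(1+r)d = ru + o → r = (o−d)/(d−u)
r = (79.1 − 52.2)/(52.2 − 26.9) = 26.9/25.3 = 1.0632
CL = 100·r = 106.32 %

CL = 106.32 %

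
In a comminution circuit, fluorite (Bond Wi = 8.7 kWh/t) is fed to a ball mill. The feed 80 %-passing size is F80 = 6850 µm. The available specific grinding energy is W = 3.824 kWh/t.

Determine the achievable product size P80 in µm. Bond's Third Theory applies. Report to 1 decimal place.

W_Bond = 10·Wi·(1/√P₈₀ − 1/√F₈₀)
⇒ 1/√P80 = W/(10·Wi) + 1/√F80
  = 3.8240/(10·8.7) + 1/√6850 = 0.043954 + 0.012082 = 0.056036
P80 = (1/0.056036)² = 17.8455² = 318.46 µm

P80 = 318.5 µm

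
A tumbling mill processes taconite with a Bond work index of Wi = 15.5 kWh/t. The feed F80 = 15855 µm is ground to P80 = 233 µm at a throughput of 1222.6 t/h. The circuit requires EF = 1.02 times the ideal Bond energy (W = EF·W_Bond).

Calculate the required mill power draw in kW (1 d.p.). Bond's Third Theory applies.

P = 11128.0 kW

W = 10 Wi (P80^-0.5 − F80^-0.5)
W = 10·15.5·(1/√233 − 1/√15855) = 10·15.5·(0.057570) = 8.9234 kWh/t
W_actual = 1.02 × 8.9234 = 9.1019 kWh/t
P = W·T = 9.1019·1222.6 = 11128.0 kW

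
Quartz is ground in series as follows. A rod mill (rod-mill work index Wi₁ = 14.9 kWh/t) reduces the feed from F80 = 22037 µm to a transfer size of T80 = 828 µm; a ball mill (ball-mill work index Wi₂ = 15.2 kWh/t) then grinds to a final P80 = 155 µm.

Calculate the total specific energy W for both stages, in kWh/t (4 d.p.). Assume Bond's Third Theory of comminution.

W = 11.1010 kWh/t

Bond:  W = 10 Wi (1/√P − 1/√F)
Stage 1 (22037→828 µm, Wi₁=14.9): W₁ = 10·14.9·(0.034752 − 0.006736) = 4.1744 kWh/t
Stage 2 (828→155 µm, Wi₂=15.2): W₂ = 10·15.2·(0.080322 − 0.034752) = 6.9266 kWh/t
W = W₁ + W₂ = 4.1744 + 6.9266 = 11.1010 kWh/t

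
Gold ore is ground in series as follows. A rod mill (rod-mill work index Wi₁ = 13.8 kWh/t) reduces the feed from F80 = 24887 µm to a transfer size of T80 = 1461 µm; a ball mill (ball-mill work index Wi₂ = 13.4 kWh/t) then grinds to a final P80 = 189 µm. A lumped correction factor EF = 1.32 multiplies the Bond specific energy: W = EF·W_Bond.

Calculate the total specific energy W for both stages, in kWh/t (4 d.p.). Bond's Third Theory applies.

W = 11.8496 kWh/t

W = 10·Wi·[P80^(−½) − F80^(−½)]
Stage 1 (24887→1461 µm, Wi₁=13.8): W₁ = 10·13.8·(0.026162 − 0.006339) = 2.7356 kWh/t
Stage 2 (1461→189 µm, Wi₂=13.4): W₂ = 10·13.4·(0.072739 − 0.026162) = 6.2413 kWh/t
W = W₁ + W₂ = 2.7356 + 6.2413 = 8.9769 kWh/t
With EF = 1.32: W = 8.9769·1.32 = 11.8496 kWh/t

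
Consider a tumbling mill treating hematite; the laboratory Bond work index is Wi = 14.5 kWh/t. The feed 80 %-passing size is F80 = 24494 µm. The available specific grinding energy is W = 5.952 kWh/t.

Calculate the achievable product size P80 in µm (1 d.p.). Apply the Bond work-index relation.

P80 = 444.4 µm

W = 10·Wi·(P80^(-½) − F80^(-½))
⇒ 1/√P80 = W/(10 Wi) + 1/√F80
  = 5.9520/(10·14.5) + 1/√24494 = 0.041048 + 0.006390 = 0.047438
P80 = (1/0.047438)² = 21.0802² = 444.38 µm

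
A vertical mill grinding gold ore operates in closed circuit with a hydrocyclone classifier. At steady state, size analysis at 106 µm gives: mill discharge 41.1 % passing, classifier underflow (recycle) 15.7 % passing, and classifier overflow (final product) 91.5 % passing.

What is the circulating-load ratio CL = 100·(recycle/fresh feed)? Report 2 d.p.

Let r = R/F. Size balance at 106 µm:
Fd + Rd = Ru + Fo ⇒ R/F = (o−d)/(d−u)
r = (91.5 − 41.1)/(41.1 − 15.7) = 50.4/25.4 = 1.9843
CL = 100·r = 198.43 %

CL = 198.43 %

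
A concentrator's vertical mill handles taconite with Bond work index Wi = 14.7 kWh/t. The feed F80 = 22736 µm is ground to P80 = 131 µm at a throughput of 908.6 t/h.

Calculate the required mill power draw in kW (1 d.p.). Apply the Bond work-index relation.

P = 10783.8 kW

Bond: W = 10·Wi·(1/√P80 − 1/√F80)
W = 10·14.7·(1/√131 − 1/√22736) = 10·14.7·(0.080738) = 11.8685 kWh/t
P_mill = W·ṁ = 11.8685·908.6 = 10783.8 kW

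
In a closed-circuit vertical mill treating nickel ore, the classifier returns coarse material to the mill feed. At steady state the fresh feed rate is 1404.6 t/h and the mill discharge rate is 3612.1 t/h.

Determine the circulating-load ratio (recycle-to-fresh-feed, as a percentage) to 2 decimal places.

CL = 157.16 %

Discharge = new feed + return, hence
R = M − F = 3612.1 − 1404.6 = 2207.5 t/h
CL = 100·R/F = 100·2207.5/1404.6 = 157.16 %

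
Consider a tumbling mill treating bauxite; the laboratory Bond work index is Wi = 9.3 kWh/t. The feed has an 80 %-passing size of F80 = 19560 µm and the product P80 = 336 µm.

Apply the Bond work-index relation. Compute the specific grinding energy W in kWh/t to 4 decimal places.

W = 10 Wi (1/√P80 − 1/√F80)  [Bond]
1/√336 = 0.054554;  1/√19560 = 0.007150
W = 10·9.3·(0.054554 − 0.007150) = 4.4086 kWh/t

W = 4.4086 kWh/t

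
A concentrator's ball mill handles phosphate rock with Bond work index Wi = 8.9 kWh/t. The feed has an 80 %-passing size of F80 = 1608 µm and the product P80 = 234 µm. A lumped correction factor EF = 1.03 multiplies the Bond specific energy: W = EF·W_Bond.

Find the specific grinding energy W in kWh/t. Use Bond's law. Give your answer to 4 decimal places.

W = 10·Wi·(P80^(-½) − F80^(-½))
1/√234 = 0.065372;  1/√1608 = 0.024938
W = 10·8.9·(0.065372 − 0.024938) = 3.5987 kWh/t
Corrected W = EF·W_Bond = 1.03·3.5987 = 3.7066 kWh/t

W = 3.7066 kWh/t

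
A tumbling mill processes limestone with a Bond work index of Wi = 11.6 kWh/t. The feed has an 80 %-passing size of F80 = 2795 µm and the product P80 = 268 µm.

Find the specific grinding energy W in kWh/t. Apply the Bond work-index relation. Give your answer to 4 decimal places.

W = 10 Wi / √P80 − 10 Wi / √F80
1/√268 = 0.061085;  1/√2795 = 0.018915
W = 10·11.6·(0.061085 − 0.018915) = 4.8917 kWh/t

W = 4.8917 kWh/t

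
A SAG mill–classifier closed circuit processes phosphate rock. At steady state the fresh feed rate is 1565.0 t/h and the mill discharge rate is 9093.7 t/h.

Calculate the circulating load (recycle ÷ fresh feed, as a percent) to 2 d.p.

CL = 481.07 %

M = F + R at steady state, so:
R = M − F = 9093.7 − 1565.0 = 7528.7 t/h
CL = 100·R/F = 100·7528.7/1565.0 = 481.07 %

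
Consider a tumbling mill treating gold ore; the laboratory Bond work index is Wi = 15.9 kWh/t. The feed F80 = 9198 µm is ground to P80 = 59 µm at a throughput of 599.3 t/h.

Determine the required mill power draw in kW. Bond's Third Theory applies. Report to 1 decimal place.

Bond:  W = 10 Wi (1/√P − 1/√F)
W = 10·15.9·(1/√59 − 1/√9198) = 10·15.9·(0.119762) = 19.0422 kWh/t
Mill draw = 19.0422 × 599.3 = 11412.0 kW

P = 11412.0 kW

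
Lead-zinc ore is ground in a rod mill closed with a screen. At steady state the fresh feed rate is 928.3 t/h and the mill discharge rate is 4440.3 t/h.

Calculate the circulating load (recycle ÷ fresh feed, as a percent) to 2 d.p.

M = F + R at steady state, so:
R = M − F = 4440.3 − 928.3 = 3512.0 t/h
CL = 100·R/F = 100·3512.0/928.3 = 378.33 %

CL = 378.33 %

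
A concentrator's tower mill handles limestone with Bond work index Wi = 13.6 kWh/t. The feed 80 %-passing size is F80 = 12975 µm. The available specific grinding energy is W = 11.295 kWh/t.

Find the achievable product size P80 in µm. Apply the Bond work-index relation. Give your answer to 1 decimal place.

P80 = 118.6 µm

Bond: W = 10·Wi·(1/√P80 − 1/√F80)
⇒ 1/√P80 = W/(10 Wi) + 1/√F80
  = 11.2950/(10·13.6) + 1/√12975 = 0.083051 + 0.008779 = 0.091830
P80 = (1/0.091830)² = 10.8896² = 118.58 µm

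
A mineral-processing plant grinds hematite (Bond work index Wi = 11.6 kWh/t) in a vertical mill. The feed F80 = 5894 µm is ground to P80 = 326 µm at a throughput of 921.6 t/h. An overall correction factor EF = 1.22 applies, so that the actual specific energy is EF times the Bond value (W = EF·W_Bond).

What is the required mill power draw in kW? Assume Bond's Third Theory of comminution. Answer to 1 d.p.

W = 10·Wi·[P80^(−½) − F80^(−½)]
W = 10·11.6·(1/√326 − 1/√5894) = 10·11.6·(0.042359) = 4.9137 kWh/t
W_actual = 1.22 × 4.9137 = 5.9947 kWh/t
Power = W × throughput = 5.9947 kWh/t × 921.6 t/h = 5524.7 kW

P = 5524.7 kW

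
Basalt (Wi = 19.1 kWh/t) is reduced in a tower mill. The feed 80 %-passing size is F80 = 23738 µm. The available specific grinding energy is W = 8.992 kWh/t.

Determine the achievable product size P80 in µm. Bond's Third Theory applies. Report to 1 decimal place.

Bond:  W = 10 Wi (1/√P − 1/√F)
⇒ 1/√P80 = W/(10 Wi) + 1/√F80
  = 8.9920/(10·19.1) + 1/√23738 = 0.047079 + 0.006490 = 0.053569
P80 = (1/0.053569)² = 18.6675² = 348.48 µm

P80 = 348.5 µm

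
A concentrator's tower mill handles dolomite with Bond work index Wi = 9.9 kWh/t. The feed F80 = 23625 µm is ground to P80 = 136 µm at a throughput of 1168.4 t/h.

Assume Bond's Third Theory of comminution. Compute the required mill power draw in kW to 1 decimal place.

Bond: W = 10·Wi·(1/√P80 − 1/√F80)
W = 10·9.9·(1/√136 − 1/√23625) = 10·9.9·(0.079243) = 7.8451 kWh/t
Mill draw = 7.8451 × 1168.4 = 9166.2 kW

P = 9166.2 kW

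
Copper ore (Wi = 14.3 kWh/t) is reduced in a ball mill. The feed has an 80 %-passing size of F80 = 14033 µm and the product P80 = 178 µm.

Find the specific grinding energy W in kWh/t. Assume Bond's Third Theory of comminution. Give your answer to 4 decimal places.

W = 9.5112 kWh/t

Bond: W = 10·Wi·(1/√P80 − 1/√F80)
1/√178 = 0.074953;  1/√14033 = 0.008442
W = 10·14.3·(0.074953 − 0.008442) = 9.5112 kWh/t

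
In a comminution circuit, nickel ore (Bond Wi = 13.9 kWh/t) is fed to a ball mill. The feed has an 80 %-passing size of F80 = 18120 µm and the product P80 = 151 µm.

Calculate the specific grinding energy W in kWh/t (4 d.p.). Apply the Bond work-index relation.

W = 10 Wi (1/√P80 − 1/√F80)  [Bond]
1/√151 = 0.081379;  1/√18120 = 0.007429
W = 10·13.9·(0.081379 − 0.007429) = 10.2791 kWh/t

W = 10.2791 kWh/t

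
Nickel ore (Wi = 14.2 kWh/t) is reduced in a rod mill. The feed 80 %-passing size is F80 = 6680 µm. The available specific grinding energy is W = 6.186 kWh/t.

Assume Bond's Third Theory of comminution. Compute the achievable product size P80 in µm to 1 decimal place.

Bond:  W = 10 Wi (1/√P − 1/√F)
P80^(−½) = W/(10 Wi) + F80^(−½)
  = 6.1860/(10·14.2) + 1/√6680 = 0.043563 + 0.012235 = 0.055799
P80 = (1/0.055799)² = 17.9216² = 321.18 µm

P80 = 321.2 µm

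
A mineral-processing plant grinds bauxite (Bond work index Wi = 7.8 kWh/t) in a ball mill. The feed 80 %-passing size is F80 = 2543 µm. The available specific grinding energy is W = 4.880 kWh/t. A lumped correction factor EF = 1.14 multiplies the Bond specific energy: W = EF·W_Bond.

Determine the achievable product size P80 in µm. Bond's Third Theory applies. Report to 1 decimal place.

P80 = 179.2 µm

W = 10 Wi (1/√P80 − 1/√F80)  [Bond]
W_Bond = W / EF = 4.880 / 1.14 = 4.2807 kWh/t
⇒ 1/√P80 = W_Bond/(10·Wi) + 1/√F80
  = 4.2807/(10·7.8) + 1/√2543 = 0.054881 + 0.019830 = 0.074711
P80 = (1/0.074711)² = 13.3849² = 179.16 µm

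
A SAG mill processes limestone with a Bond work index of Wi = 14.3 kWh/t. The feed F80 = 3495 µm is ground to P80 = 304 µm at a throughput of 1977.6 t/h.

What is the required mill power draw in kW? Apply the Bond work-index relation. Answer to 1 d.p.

P = 11436.0 kW

W = 10 Wi (P80^-0.5 − F80^-0.5)
W = 10·14.3·(1/√304 − 1/√3495) = 10·14.3·(0.040439) = 5.7827 kWh/t
Power = W × throughput = 5.7827 kWh/t × 1977.6 t/h = 11436.0 kW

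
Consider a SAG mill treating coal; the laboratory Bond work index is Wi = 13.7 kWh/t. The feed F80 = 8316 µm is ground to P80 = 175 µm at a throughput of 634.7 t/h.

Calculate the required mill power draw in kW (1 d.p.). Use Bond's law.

P = 5619.6 kW

W = 10 Wi (P80^-0.5 − F80^-0.5)
W = 10·13.7·(1/√175 − 1/√8316) = 10·13.7·(0.064627) = 8.8539 kWh/t
P = W·T = 8.8539·634.7 = 5619.6 kW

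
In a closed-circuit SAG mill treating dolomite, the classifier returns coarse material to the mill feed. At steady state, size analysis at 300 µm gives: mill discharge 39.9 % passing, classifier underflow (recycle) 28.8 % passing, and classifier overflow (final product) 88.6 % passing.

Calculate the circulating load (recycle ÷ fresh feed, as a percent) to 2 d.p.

Mass balance on the −300 µm fraction:
(1+r)·d = r·u + o ⇒ r = (o−d)/(d−u)
r = (88.6 − 39.9)/(39.9 − 28.8) = 48.7/11.1 = 4.3874
CL = 100·r = 438.74 %

CL = 438.74 %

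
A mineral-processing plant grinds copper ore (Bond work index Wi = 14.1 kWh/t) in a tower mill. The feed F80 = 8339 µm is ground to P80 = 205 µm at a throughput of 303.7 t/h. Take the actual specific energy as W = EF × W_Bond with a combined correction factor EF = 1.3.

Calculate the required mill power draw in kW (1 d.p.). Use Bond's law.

P = 3278.4 kW

W = 10·Wi·[P80^(−½) − F80^(−½)]
W = 10·14.1·(1/√205 − 1/√8339) = 10·14.1·(0.058892) = 8.3038 kWh/t
W_actual = 1.3 × 8.3038 = 10.7950 kWh/t
P_mill = W·ṁ = 10.7950·303.7 = 3278.4 kW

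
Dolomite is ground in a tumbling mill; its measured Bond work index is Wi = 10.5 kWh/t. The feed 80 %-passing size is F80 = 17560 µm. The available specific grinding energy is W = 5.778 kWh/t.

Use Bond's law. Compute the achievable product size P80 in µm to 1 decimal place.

P80 = 255.4 µm

W = 10·Wi·(P80^(-½) − F80^(-½))
⇒ 1/√P80 = W/(10 Wi) + 1/√F80
  = 5.7780/(10·10.5) + 1/√17560 = 0.055029 + 0.007546 = 0.062575
P80 = (1/0.062575)² = 15.9808² = 255.39 µm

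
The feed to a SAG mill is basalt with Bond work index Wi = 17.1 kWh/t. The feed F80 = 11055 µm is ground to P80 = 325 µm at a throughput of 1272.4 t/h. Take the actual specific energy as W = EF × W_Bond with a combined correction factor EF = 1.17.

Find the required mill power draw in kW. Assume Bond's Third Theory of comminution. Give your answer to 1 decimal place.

P = 11699.8 kW

Bond: W = 10·Wi·(1/√P80 − 1/√F80)
W = 10·17.1·(1/√325 − 1/√11055) = 10·17.1·(0.045959) = 7.8590 kWh/t
W_actual = 1.17 × 7.8590 = 9.1950 kWh/t
P = W·T = 9.1950·1272.4 = 11699.8 kW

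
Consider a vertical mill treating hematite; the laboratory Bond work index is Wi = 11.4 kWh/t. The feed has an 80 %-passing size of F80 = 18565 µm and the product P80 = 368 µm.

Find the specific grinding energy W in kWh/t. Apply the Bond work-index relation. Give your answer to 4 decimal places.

W = 5.1060 kWh/t

W = 10·Wi·[P80^(−½) − F80^(−½)]
1/√368 = 0.052129;  1/√18565 = 0.007339
W = 10·11.4·(0.052129 − 0.007339) = 5.1060 kWh/t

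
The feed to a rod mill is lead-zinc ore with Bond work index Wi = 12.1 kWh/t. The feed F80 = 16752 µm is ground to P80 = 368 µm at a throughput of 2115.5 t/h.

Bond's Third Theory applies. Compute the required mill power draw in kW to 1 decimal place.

P = 11365.9 kW

W = 10 Wi (P80^-0.5 − F80^-0.5)
W = 10·12.1·(1/√368 − 1/√16752) = 10·12.1·(0.044402) = 5.3727 kWh/t
Power = W × throughput = 5.3727 kWh/t × 2115.5 t/h = 11365.9 kW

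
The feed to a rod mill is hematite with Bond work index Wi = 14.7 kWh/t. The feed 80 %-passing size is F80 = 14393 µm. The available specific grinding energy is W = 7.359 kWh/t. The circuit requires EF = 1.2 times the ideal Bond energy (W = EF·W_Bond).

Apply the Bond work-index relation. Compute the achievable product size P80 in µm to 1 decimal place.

W = 10·Wi·[P80^(−½) − F80^(−½)]
W_Bond = W / EF = 7.359 / 1.2 = 6.1325 kWh/t
⇒ 1/√P80 = W_Bond/(10·Wi) + 1/√F80
  = 6.1325/(10·14.7) + 1/√14393 = 0.041718 + 0.008335 = 0.050053
P80 = (1/0.050053)² = 19.9788² = 399.15 µm

P80 = 399.2 µm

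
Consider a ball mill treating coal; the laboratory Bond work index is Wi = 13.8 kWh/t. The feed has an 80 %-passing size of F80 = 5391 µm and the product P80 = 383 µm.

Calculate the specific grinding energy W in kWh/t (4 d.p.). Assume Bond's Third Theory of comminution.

W = 5.1720 kWh/t

W = 10 Wi (1/√P80 − 1/√F80)  [Bond]
1/√383 = 0.051098;  1/√5391 = 0.013620
W = 10·13.8·(0.051098 − 0.013620) = 5.1720 kWh/t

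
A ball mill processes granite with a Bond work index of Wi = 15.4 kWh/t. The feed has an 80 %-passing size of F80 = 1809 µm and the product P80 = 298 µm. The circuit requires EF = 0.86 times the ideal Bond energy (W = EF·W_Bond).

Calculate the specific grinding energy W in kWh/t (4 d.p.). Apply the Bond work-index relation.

W = 10 Wi (P80^-0.5 − F80^-0.5)
1/√298 = 0.057928;  1/√1809 = 0.023512
W = 10·15.4·(0.057928 − 0.023512) = 5.3002 kWh/t
Apply correction: 5.3002 × 0.86 = 4.5582 kWh/t

W = 4.5582 kWh/t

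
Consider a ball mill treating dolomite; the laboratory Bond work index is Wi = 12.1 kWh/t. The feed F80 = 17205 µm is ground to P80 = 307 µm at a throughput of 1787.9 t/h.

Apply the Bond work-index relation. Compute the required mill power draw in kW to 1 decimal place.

W = 10 Wi (1/√P80 − 1/√F80)  [Bond]
W = 10·12.1·(1/√307 − 1/√17205) = 10·12.1·(0.049449) = 5.9834 kWh/t
Mill draw = 5.9834 × 1787.9 = 10697.6 kW

P = 10697.6 kW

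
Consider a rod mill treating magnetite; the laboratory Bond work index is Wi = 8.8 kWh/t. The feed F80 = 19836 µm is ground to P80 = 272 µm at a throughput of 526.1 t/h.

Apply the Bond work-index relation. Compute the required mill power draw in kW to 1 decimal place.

Bond: W = 10·Wi·(1/√P80 − 1/√F80)
W = 10·8.8·(1/√272 − 1/√19836) = 10·8.8·(0.053534) = 4.7110 kWh/t
P_mill = W·ṁ = 4.7110·526.1 = 2478.4 kW

P = 2478.4 kW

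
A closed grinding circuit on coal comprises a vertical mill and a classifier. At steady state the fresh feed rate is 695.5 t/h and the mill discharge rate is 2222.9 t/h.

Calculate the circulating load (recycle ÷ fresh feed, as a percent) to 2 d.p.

CL = 219.61 %

Steady state: M = F + R.
R = M − F = 2222.9 − 695.5 = 1527.4 t/h
CL = 100·R/F = 100·1527.4/695.5 = 219.61 %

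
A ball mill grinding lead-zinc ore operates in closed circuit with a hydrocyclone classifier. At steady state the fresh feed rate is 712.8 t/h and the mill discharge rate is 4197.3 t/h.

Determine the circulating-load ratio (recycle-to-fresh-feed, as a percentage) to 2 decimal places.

Discharge = new feed + return, hence
R = M − F = 4197.3 − 712.8 = 3484.5 t/h
CL = 100·R/F = 100·3484.5/712.8 = 488.85 %

CL = 488.85 %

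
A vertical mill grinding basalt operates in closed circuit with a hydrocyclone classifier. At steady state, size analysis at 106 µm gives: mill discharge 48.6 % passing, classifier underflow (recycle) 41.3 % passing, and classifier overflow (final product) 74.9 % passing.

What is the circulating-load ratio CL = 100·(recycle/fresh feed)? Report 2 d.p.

CL = 360.27 %

Mass balance on the −106 µm fraction:
Fd + Rd = Ru + Fo ⇒ R/F = (o−d)/(d−u)
r = (74.9 − 48.6)/(48.6 − 41.3) = 26.3/7.3 = 3.6027
CL = 100·r = 360.27 %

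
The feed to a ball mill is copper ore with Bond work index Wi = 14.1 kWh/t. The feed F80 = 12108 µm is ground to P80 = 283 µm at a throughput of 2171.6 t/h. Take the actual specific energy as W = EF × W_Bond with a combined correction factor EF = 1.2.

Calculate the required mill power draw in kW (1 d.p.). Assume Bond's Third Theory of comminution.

P = 18502.5 kW

W = 10 Wi / √P80 − 10 Wi / √F80
W = 10·14.1·(1/√283 − 1/√12108) = 10·14.1·(0.050356) = 7.1002 kWh/t
With EF = 1.2: W = 7.1002·1.2 = 8.5202 kWh/t
P_mill = W·ṁ = 8.5202·2171.6 = 18502.5 kW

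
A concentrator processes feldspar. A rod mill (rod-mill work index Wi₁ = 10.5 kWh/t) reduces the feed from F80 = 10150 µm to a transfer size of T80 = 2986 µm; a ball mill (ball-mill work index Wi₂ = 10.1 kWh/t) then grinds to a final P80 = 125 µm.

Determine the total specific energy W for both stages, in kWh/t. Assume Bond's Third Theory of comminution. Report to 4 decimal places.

W = 10 Wi / √P80 − 10 Wi / √F80
Stage 1 (10150→2986 µm, Wi₁=10.5): W₁ = 10·10.5·(0.018300 − 0.009926) = 0.8793 kWh/t
Stage 2 (2986→125 µm, Wi₂=10.1): W₂ = 10·10.1·(0.089443 − 0.018300) = 7.1854 kWh/t
W = W₁ + W₂ = 0.8793 + 7.1854 = 8.0647 kWh/t

W = 8.0647 kWh/t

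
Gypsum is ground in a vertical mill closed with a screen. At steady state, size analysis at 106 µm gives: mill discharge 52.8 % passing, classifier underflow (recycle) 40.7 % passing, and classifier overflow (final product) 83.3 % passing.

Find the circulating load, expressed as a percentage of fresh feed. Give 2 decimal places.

CL = 252.07 %

Balance %-passing 106 µm (r = R/F):
Fd + Rd = Ru + Fo ⇒ R/F = (o−d)/(d−u)
r = (83.3 − 52.8)/(52.8 − 40.7) = 30.5/12.1 = 2.5207
CL = 100·r = 252.07 %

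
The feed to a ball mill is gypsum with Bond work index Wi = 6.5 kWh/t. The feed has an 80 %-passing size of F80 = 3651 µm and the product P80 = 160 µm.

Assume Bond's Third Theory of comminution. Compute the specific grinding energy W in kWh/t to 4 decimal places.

W = 10 Wi (P80^-0.5 − F80^-0.5)
1/√160 = 0.079057;  1/√3651 = 0.016550
W = 10·6.5·(0.079057 − 0.016550) = 4.0630 kWh/t

W = 4.0630 kWh/t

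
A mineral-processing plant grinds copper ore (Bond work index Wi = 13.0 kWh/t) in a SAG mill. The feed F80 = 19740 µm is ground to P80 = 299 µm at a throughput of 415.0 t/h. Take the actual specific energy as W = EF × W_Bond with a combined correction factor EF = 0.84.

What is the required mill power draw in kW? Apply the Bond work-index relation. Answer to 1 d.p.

P = 2298.3 kW

W = 10 Wi (P80^-0.5 − F80^-0.5)
W = 10·13.0·(1/√299 − 1/√19740) = 10·13.0·(0.050714) = 6.5928 kWh/t
Corrected W = EF·W_Bond = 0.84·6.5928 = 5.5380 kWh/t
P = W·T = 5.5380·415.0 = 2298.3 kW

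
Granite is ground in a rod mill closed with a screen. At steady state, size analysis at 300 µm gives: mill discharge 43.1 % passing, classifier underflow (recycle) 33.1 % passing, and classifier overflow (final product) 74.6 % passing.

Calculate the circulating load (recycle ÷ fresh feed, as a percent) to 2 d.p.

Mass balance on the −300 µm fraction:
r = (o − d)/(d − u)
r = (74.6 − 43.1)/(43.1 − 33.1) = 31.5/10.0 = 3.1500
CL = 100·r = 315.00 %

CL = 315.00 %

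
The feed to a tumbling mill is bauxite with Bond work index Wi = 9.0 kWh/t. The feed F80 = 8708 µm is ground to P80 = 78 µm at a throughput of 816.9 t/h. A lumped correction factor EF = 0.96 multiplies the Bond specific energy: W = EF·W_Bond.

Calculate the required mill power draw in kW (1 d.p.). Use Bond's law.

P = 7235.3 kW

W = 10·Wi·[P80^(−½) − F80^(−½)]
W = 10·9.0·(1/√78 − 1/√8708) = 10·9.0·(0.102512) = 9.2260 kWh/t
Apply correction: 9.2260 × 0.96 = 8.8570 kWh/t
P = W·T = 8.8570·816.9 = 7235.3 kW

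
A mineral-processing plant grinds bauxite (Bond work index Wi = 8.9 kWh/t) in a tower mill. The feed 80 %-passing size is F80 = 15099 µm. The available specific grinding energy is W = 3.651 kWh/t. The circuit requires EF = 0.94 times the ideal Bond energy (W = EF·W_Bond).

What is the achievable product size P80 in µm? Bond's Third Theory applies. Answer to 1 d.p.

P80 = 373.0 µm

W = 10 Wi (P80^-0.5 − F80^-0.5)
W_Bond = W / EF = 3.651 / 0.94 = 3.8840 kWh/t
⇒ 1/√P80 = W_Bond/(10 Wi) + 1/√F80
  = 3.8840/(10·8.9) + 1/√15099 = 0.043641 + 0.008138 = 0.051779
P80 = (1/0.051779)² = 19.3128² = 372.98 µm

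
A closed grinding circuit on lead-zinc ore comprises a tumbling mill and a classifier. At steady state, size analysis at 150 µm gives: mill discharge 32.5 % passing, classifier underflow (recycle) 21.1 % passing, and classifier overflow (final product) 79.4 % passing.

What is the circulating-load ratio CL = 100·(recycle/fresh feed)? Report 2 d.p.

CL = 411.40 %

Mass balance on the −150 µm fraction:
r = (o − d)/(d − u)
r = (79.4 − 32.5)/(32.5 − 21.1) = 46.9/11.4 = 4.1140
CL = 100·r = 411.40 %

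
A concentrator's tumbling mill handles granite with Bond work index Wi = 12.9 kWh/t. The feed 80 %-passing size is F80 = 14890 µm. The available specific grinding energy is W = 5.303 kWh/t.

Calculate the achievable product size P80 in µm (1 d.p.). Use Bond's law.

W = 10 Wi (1/√P80 − 1/√F80)  [Bond]
P80^-0.5 = F80^-0.5 + W/(10 Wi)
  = 5.3030/(10·12.9) + 1/√14890 = 0.041109 + 0.008195 = 0.049304
P80 = (1/0.049304)² = 20.2825² = 411.38 µm

P80 = 411.4 µm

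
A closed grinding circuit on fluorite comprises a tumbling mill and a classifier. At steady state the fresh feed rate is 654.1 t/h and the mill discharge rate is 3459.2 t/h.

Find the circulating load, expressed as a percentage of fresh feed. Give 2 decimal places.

Discharge = new feed + return, hence
R = M − F = 3459.2 − 654.1 = 2805.1 t/h
CL = 100·R/F = 100·2805.1/654.1 = 428.85 %

CL = 428.85 %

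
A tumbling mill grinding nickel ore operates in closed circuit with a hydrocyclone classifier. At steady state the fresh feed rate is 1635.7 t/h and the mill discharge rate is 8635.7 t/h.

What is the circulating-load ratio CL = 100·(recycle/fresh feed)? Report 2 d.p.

Steady state: M = F + R.
R = M − F = 8635.7 − 1635.7 = 7000.0 t/h
CL = 100·R/F = 100·7000.0/1635.7 = 427.95 %

CL = 427.95 %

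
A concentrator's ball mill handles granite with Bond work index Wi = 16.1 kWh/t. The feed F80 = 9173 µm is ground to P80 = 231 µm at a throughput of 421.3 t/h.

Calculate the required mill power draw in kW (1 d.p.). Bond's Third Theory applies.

P = 3754.6 kW

Bond:  W = 10 Wi (1/√P − 1/√F)
W = 10·16.1·(1/√231 − 1/√9173) = 10·16.1·(0.055354) = 8.9120 kWh/t
Power = W × throughput = 8.9120 kWh/t × 421.3 t/h = 3754.6 kW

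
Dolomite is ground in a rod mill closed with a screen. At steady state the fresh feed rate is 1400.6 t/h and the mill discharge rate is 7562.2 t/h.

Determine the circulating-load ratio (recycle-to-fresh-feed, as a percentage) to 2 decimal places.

CL = 439.93 %

Mill node: discharge = fresh + recycle.
R = M − F = 7562.2 − 1400.6 = 6161.6 t/h
CL = 100·R/F = 100·6161.6/1400.6 = 439.93 %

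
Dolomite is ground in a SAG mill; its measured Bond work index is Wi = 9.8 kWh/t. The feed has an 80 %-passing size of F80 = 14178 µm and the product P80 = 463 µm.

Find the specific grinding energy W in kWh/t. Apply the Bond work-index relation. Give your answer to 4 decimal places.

W = 3.7314 kWh/t

W = 10·Wi·[P80^(−½) − F80^(−½)]
1/√463 = 0.046474;  1/√14178 = 0.008398
W = 10·9.8·(0.046474 − 0.008398) = 3.7314 kWh/t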